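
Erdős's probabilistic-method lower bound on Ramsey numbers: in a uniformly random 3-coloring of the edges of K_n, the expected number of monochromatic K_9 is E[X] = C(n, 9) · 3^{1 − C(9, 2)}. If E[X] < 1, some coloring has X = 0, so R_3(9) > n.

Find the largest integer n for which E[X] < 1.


We need C(n, 9) · 3^{1 − 36} < 1, i.e. C(n, 9) < 3^{36 − 1} = 50031545098999707.
Check values of n near the boundary:
  n = 297: C(297, 9) = 43842345008337645; 43842345008337645 < 50031545098999707? YES
  n = 298: C(298, 9) = 45207677551849890; 45207677551849890 < 50031545098999707? YES
  n = 299: C(299, 9) = 46610674441390059; 46610674441390059 < 50031545098999707? YES
  n = 300: C(300, 9) = 48052241692154700; 48052241692154700 < 50031545098999707? YES
  n = 301: C(301, 9) = 49533303936090975; 49533303936090975 < 50031545098999707? YES
  n = 302: C(302, 9) = 51054804739588650; 51054804739588650 < 50031545098999707? NO
  n = 303: C(303, 9) = 52617706925494425; 52617706925494425 < 50031545098999707? NO
  n = 304: C(304, 9) = 54222992899492560; 54222992899492560 < 50031545098999707? NO
The largest n with C(n, 9) < 50031545098999707 is n = 301 (where E[X] = 16511101312030325/16677181699666569 ≈ 0.9900415). Hence R_3(9) > 301, i.e. R_3(9) ≥ 302.

Largest n = 301; hence R_3(9) > 301.


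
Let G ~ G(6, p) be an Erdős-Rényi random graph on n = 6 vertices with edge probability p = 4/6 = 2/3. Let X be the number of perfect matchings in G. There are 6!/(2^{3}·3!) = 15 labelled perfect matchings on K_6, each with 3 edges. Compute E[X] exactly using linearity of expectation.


K_6 has 6!/(2^{3}·3!) = 15 labelled perfect matchings.
For each such perfect matching H, let X_H = 1 if all 3 edges of H are present in G. Then P[X_H = 1] = p^{3} = (2/3)^{3} = 8/27.
By linearity of expectation: E[X] = Σ_H E[X_H] = 15 · p^{3} = 15 · 8/27 = 40/9.
Numerically: E[X] ≈ 4.4444.

E[X] = 15 · (2/3)^{3} = 40/9 ≈ 4.4444.


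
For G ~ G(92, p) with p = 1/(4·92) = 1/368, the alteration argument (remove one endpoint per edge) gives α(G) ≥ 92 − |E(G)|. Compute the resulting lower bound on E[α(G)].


E[|E(G)|] = C(92, 2)·p = 4186 · (1/368) = 91/8.
E[α(G)] ≥ n − E[|E(G)|] = 92 − 91/8 = 645/8.
Numerically: ≈ 80.62500.
(This is only a lower bound; the true E[α(G)] may be larger.)

E[α(G)] ≥ 645/8 ≈ 80.62500.


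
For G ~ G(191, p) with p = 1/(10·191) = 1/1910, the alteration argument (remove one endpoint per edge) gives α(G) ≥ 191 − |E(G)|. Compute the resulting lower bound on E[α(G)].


E[|E(G)|] = C(191, 2)·p = 18145 · (1/1910) = 19/2.
E[α(G)] ≥ n − E[|E(G)|] = 191 − 19/2 = 363/2.
Numerically: ≈ 181.500000.
(This is only a lower bound; the true E[α(G)] may be larger.)

E[α(G)] ≥ 363/2 ≈ 181.500000.


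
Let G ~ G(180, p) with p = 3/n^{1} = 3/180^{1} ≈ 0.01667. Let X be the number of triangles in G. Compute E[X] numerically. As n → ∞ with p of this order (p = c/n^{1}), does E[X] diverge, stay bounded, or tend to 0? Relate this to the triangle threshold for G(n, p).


Number of potential triangles: C(180, 3) = 955860.
Each occurs with probability p³ ≈ (0.01667)³ ≈ 4.629630e-06.
By linearity: E[X] = C(180, 3)·p³ ≈ 955860 · 4.629630e-06 ≈ 4.4253.
Here α = 1, so p = 3/n is exactly at the triangle threshold p ~ 1/n. Asymptotically E[X] → c³/6 = 3³/6 = 9/2 ≈ 4.5000, a bounded constant. In this regime the triangle count is asymptotically Poisson(c³/6).

E[X] ≈ 4.4253; in regime p = Θ(1/n^{1}) E[X] stays bounded (at the triangle threshold p ~ 1/n).


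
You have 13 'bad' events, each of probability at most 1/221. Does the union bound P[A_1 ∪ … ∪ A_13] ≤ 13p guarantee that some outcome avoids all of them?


Union bound: P[∪_{i=1}^{13} A_i] ≤ Σ_i P[A_i] ≤ 13·p = 13·(1/221) = 1/17.
Numerically: 1/17 ≈ 0.0588235.
Is 1/17 < 1? YES.
Since P[∪ A_i] ≤ 1/17 < 1, the complement has P[∩ A_i^c] ≥ 1 − 1/17 = 16/17 > 0, so some outcome avoids every A_i.

13·p = 1/17 ≈ 0.0588235; existence CERTIFIED by the union bound.


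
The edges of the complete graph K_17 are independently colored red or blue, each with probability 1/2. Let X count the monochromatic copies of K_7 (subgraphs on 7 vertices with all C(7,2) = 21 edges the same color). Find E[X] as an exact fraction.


Let X = Σ_S X_S over the C(17, 7) = 19448 subsets S of size 7, where X_S = 1 if the K_7 on S is monochromatic.
For a fixed S, the K_7 on S has C(7, 2) = 21 edges. P[all 21 edges red] = (1/2)^21, and likewise for blue, so P[monochromatic] = 2·(1/2)^21 = 2^{1 − 21} = 1/1048576.
By linearity of expectation: E[X] = C(17, 7) · 2^{1 − 21} = 19448 · 1/1048576 = 2431/131072.
Numerically: E[X] ≈ 0.01855.

E[X] = C(17,7)·2^(1−C(7,2)) = 2431/131072 ≈ 0.01855.


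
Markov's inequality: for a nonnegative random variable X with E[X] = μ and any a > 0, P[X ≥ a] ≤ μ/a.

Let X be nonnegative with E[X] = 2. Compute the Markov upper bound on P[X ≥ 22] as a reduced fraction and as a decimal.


μ = E[X] = 2, a = 22.
Markov: P[X ≥ 22] ≤ μ/a = (2)/22 = 1/11.
Numerically: ≈ 0.09091.
(Since a = 22 > μ = 2.00000, the bound 1/11 is < 1 and informative.)

P[X ≥ 22] ≤ 1/11 ≈ 0.09091.


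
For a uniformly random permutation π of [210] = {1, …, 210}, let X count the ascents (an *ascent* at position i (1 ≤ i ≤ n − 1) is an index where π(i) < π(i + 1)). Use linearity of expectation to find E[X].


Write X = Σ X_I over i = 1, …, 209, with X_I the indicator of one ascent.
There are 209 indicators.
For each fixed i, the pair (π(i), π(i+1)) is a uniformly random ordered pair of distinct values from {1, …, 210}; by symmetry P[π(i) < π(i+1)] = 1/2.
By linearity: E[X] = 209 · (1/2) = (210 − 1) · (1/2) = 209/2 ≈ 104.500.

E[X] = 209/2 = 104.500.


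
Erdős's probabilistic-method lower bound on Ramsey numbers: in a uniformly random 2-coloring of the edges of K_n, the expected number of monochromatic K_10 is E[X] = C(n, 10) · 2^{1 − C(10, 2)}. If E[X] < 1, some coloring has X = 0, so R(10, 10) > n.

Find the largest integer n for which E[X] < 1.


We need C(n, 10) · 2^{1 − 45} < 1, i.e. C(n, 10) < 2^{45 − 1} = 17592186044416.
Check values of n near the boundary:
  n = 95: C(95, 10) = 10104934117421; 10104934117421 < 17592186044416? YES
  n = 96: C(96, 10) = 11279926456656; 11279926456656 < 17592186044416? YES
  n = 97: C(97, 10) = 12576469727536; 12576469727536 < 17592186044416? YES
  n = 98: C(98, 10) = 14005614014756; 14005614014756 < 17592186044416? YES
  n = 99: C(99, 10) = 15579278510796; 15579278510796 < 17592186044416? YES
  n = 100: C(100, 10) = 17310309456440; 17310309456440 < 17592186044416? YES
  n = 101: C(101, 10) = 19212541264840; 19212541264840 < 17592186044416? NO
  n = 102: C(102, 10) = 21300860967540; 21300860967540 < 17592186044416? NO
  n = 103: C(103, 10) = 23591276125340; 23591276125340 < 17592186044416? NO
The largest n with C(n, 10) < 17592186044416 is n = 100 (where E[X] = 2163788682055/2199023255552 ≈ 0.9839772). Hence R(10, 10) > 100, i.e. R(10, 10) ≥ 101.

Largest n = 100; hence R(10, 10) > 100.


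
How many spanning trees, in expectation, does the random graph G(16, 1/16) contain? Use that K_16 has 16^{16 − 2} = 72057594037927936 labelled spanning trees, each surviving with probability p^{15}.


K_16 has 16^{16 − 2} = 72057594037927936 labelled spanning trees.
For each such spanning tree H, let X_H = 1 if all 15 edges of H are present in G. Then P[X_H = 1] = p^{15} = (1/16)^{15} = 1/1152921504606846976.
By linearity of expectation: E[X] = Σ_H E[X_H] = 72057594037927936 · p^{15} = 72057594037927936 · 1/1152921504606846976 = 1/16.
Numerically: E[X] ≈ 0.0625.

E[X] = 72057594037927936 · (1/16)^{15} = 1/16 ≈ 0.0625.


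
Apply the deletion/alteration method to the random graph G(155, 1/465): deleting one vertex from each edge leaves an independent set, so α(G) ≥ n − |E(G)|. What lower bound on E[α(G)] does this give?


E[|E(G)|] = C(155, 2)·p = 11935 · (1/465) = 77/3.
E[α(G)] ≥ n − E[|E(G)|] = 155 − 77/3 = 388/3.
Numerically: ≈ 129.33333.
(This is only a lower bound; the true E[α(G)] may be larger.)

E[α(G)] ≥ 388/3 ≈ 129.33333.


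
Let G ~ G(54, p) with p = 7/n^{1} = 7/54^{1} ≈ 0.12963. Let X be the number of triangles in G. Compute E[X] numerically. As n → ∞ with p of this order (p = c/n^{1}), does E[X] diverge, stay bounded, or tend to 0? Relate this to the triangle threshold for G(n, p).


Number of potential triangles: C(54, 3) = 24804.
Each occurs with probability p³ ≈ (0.12963)³ ≈ 2.1782757e-03.
By linearity: E[X] = C(54, 3)·p³ ≈ 24804 · 2.1782757e-03 ≈ 54.02995.
Here α = 1, so p = 7/n is exactly at the triangle threshold p ~ 1/n. Asymptotically E[X] → c³/6 = 7³/6 = 343/6 ≈ 57.16667, a bounded constant. In this regime the triangle count is asymptotically Poisson(c³/6).

E[X] ≈ 54.02995; in regime p = Θ(1/n^{1}) E[X] stays bounded (at the triangle threshold p ~ 1/n).


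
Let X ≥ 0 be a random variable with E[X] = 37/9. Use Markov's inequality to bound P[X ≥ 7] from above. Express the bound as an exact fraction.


μ = E[X] = 37/9, a = 7.
Markov: P[X ≥ 7] ≤ μ/a = (37/9)/7 = 37/63.
Numerically: ≈ 0.5873.
(Since a = 7 > μ = 4.1111, the bound 37/63 is < 1 and informative.)

P[X ≥ 7] ≤ 37/63 ≈ 0.5873.


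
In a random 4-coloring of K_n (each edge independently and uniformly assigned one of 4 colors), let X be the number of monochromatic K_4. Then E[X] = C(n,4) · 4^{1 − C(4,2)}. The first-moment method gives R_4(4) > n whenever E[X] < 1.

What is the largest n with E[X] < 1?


We need C(n, 4) · 4^{1 − 6} < 1, i.e. C(n, 4) < 4^{6 − 1} = 1024.
Check values of n near the boundary:
  n = 10: C(10, 4) = 210; 210 < 1024? YES
  n = 11: C(11, 4) = 330; 330 < 1024? YES
  n = 12: C(12, 4) = 495; 495 < 1024? YES
  n = 13: C(13, 4) = 715; 715 < 1024? YES
  n = 14: C(14, 4) = 1001; 1001 < 1024? YES
  n = 15: C(15, 4) = 1365; 1365 < 1024? NO
  n = 16: C(16, 4) = 1820; 1820 < 1024? NO
The largest n with C(n, 4) < 1024 is n = 14 (where E[X] = 1001/1024 ≈ 0.9775391). Hence R_4(4) > 14, i.e. R_4(4) ≥ 15.

Largest n = 14; hence R_4(4) > 14.


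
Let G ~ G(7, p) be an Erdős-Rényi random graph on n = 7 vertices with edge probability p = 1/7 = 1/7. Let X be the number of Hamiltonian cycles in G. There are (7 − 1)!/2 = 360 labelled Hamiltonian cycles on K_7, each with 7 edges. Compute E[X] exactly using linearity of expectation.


K_7 has (7 − 1)!/2 = 360 labelled Hamiltonian cycles.
For each such Hamiltonian cycle H, let X_H = 1 if all 7 edges of H are present in G. Then P[X_H = 1] = p^{7} = (1/7)^{7} = 1/823543.
Summing the indicators: E[X] = Σ_H E[X_H] = 360 · p^{7} = 360 · 1/823543 = 360/823543.
Numerically: E[X] ≈ 0.000437.

E[X] = 360 · (1/7)^{7} = 360/823543 ≈ 0.000437.


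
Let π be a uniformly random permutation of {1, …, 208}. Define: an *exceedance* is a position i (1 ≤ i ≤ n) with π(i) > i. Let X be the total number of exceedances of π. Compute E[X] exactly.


Write X = Σ_{i=1}^{208} X_i, where X_i = 1_{π(i) > i}.
For each fixed i, π(i) is uniform over {1, …, 208} (marginal of a uniform permutation), so P[π(i) > i] = (n − i)/n. Summing: Σ_{i=1}^{208} (n − i)/n = (0 + 1 + … + 207)/208 = 208(208 − 1)/(2·208) = (208 − 1)/2.
Hence E[X] = Σ_{i=1}^{208} (208 − i)/208 = 207/2 ≈ 103.5000.

E[X] = 207/2 = 103.5000.


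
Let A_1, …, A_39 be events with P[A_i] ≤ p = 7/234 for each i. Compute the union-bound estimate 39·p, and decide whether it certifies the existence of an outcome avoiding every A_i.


Union bound: P[∪_{i=1}^{39} A_i] ≤ Σ_i P[A_i] ≤ 39·p = 39·(7/234) = 7/6.
Numerically: 7/6 ≈ 1.1667.
Is 7/6 < 1? NO.
Since the bound 7/6 is ≥ 1, the union bound is uninformative here; it does NOT by itself certify existence.

39·p = 7/6 ≈ 1.1667; existence NOT certified by the union bound.


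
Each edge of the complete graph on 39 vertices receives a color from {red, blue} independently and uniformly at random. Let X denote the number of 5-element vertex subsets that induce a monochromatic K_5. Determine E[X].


Let X = Σ_S X_S over the C(39, 5) = 575757 subsets S of size 5, where X_S = 1 if the K_5 on S is monochromatic.
For a fixed S, the K_5 on S has C(5, 2) = 10 edges. P[all 10 edges red] = (1/2)^10, and likewise for blue, so P[monochromatic] = 2·(1/2)^10 = 2^{1 − 10} = 1/512.
By linearity: E[X] = C(39, 5) · 2^{1 − 10} = 575757 · 1/512 = 575757/512.
Numerically: E[X] ≈ 1124.525391.

E[X] = C(39,5)·2^(1−C(5,2)) = 575757/512 ≈ 1124.525391.


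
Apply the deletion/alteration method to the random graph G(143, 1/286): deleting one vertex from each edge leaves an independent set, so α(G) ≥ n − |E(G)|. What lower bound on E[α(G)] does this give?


E[|E(G)|] = C(143, 2)·p = 10153 · (1/286) = 71/2.
E[α(G)] ≥ n − E[|E(G)|] = 143 − 71/2 = 215/2.
Numerically: ≈ 107.50000.
(This is only a lower bound; the true E[α(G)] may be larger.)

E[α(G)] ≥ 215/2 ≈ 107.50000.


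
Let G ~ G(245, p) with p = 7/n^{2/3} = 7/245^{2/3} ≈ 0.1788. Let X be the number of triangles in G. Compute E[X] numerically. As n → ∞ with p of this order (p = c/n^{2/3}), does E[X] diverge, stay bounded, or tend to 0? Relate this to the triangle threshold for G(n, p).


Number of potential triangles: C(245, 3) = 2421090.
Each occurs with probability p³ ≈ (0.1788)³ ≈ 5.714286e-03.
By linearity: E[X] = C(245, 3)·p³ ≈ 2421090 · 5.714286e-03 ≈ 13834.8000.
Since α = 2/3 < 1, p = c/n^{2/3} ≫ 1/n is above the triangle threshold p ~ 1/n. Asymptotically E[X] ~ (c³/6)·n^{3(1−α)} = (7³/6)·n^{1} → ∞; triangles are abundant w.h.p.

E[X] ≈ 13834.8000; in regime p = Θ(1/n^{2/3}) E[X] diverges (above the triangle threshold p ~ 1/n).


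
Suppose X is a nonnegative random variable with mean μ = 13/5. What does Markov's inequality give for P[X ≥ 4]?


μ = E[X] = 13/5, a = 4.
Markov: P[X ≥ 4] ≤ μ/a = (13/5)/4 = 13/20.
Numerically: ≈ 0.6500.
(Since a = 4 > μ = 2.6000, the bound 13/20 is < 1 and informative.)

P[X ≥ 4] ≤ 13/20 ≈ 0.6500.


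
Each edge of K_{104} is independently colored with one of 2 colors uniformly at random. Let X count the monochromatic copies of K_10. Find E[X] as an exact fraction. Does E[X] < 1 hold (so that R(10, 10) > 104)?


E[X] = C(104, 10) · 2^{1 − 45} = 26100986351440 · 2^{−44} = 26100986351440/17592186044416.
As a reduced fraction: E[X] = 1631311646965/1099511627776 ≈ 1.48367.
Is E[X] < 1? NO.
Since E[X] ≥ 1, the first-moment bound is inconclusive at n = 104; it does NOT by itself certify R(10, 10) > 104.

E[X] = 1631311646965/1099511627776 ≈ 1.48367; E[X] ≥ 1; first-moment method inconclusive here.


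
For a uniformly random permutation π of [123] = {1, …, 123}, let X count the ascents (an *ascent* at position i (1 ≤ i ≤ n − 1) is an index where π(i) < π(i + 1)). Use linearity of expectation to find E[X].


Write X = Σ X_I over i = 1, …, 122, with X_I the indicator of one ascent.
There are 122 indicators.
For each fixed i, the pair (π(i), π(i+1)) is a uniformly random ordered pair of distinct values from {1, …, 123}; by symmetry P[π(i) < π(i+1)] = 1/2.
By linearity: E[X] = 122 · (1/2) = (123 − 1) · (1/2) = 61 ≈ 61.0000.

E[X] = 61 = 61.0000.


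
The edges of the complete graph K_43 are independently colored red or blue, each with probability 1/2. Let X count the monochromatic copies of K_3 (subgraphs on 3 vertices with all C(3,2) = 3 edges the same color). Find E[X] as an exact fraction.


Let X = Σ_S X_S over the C(43, 3) = 12341 subsets S of size 3, where X_S = 1 if the K_3 on S is monochromatic.
For a fixed S, the K_3 on S has C(3, 2) = 3 edges. P[all 3 edges red] = (1/2)^3, and likewise for blue, so P[monochromatic] = 2·(1/2)^3 = 2^{1 − 3} = 1/4.
By linearity of expectation: E[X] = C(43, 3) · 2^{1 − 3} = 12341 · 1/4 = 12341/4.
Numerically: E[X] ≈ 3085.250.

E[X] = C(43,3)·2^(1−C(3,2)) = 12341/4 ≈ 3085.250.


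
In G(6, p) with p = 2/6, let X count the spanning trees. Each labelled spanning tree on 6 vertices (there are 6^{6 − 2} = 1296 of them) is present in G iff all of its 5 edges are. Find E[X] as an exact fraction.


K_6 has 6^{6 − 2} = 1296 labelled spanning trees.
For each such spanning tree H, let X_H = 1 if all 5 edges of H are present in G. Then P[X_H = 1] = p^{5} = (1/3)^{5} = 1/243.
Summing the indicators: E[X] = Σ_H E[X_H] = 1296 · p^{5} = 1296 · 1/243 = 16/3.
Numerically: E[X] ≈ 5.333.

E[X] = 1296 · (1/3)^{5} = 16/3 ≈ 5.333.


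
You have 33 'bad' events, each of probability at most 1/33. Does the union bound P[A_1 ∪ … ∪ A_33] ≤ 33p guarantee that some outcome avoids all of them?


Union bound: P[∪_{i=1}^{33} A_i] ≤ Σ_i P[A_i] ≤ 33·p = 33·(1/33) = 1.
Numerically: 1 ≈ 1.00000.
Is 1 < 1? NO.
Since the bound 1 is ≥ 1, the union bound is uninformative here; it does NOT by itself certify existence.

33·p = 1 ≈ 1.00000; existence NOT certified by the union bound.


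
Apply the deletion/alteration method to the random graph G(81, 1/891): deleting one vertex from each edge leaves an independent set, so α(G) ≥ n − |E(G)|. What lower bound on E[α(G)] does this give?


E[|E(G)|] = C(81, 2)·p = 3240 · (1/891) = 40/11.
E[α(G)] ≥ n − E[|E(G)|] = 81 − 40/11 = 851/11.
Numerically: ≈ 77.36364.
(This is only a lower bound; the true E[α(G)] may be larger.)

E[α(G)] ≥ 851/11 ≈ 77.36364.


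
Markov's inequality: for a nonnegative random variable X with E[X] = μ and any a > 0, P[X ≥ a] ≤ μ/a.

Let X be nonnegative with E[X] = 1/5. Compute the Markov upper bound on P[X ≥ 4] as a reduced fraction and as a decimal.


μ = E[X] = 1/5, a = 4.
Markov: P[X ≥ 4] ≤ μ/a = (1/5)/4 = 1/20.
Numerically: ≈ 0.050.
(Since a = 4 > μ = 0.200, the bound 1/20 is < 1 and informative.)

P[X ≥ 4] ≤ 1/20 ≈ 0.050.


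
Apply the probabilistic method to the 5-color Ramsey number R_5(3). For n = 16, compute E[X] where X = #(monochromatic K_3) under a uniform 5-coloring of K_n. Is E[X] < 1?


E[X] = C(16, 3) · 5^{1 − 3} = 560 · 5^{−2} = 560/25.
As a reduced fraction: E[X] = 112/5 ≈ 22.400000.
Is E[X] < 1? NO.
Since E[X] ≥ 1, the first-moment bound is inconclusive at n = 16; it does NOT by itself certify R_5(3) > 16.

E[X] = 112/5 ≈ 22.400000; E[X] ≥ 1; first-moment method inconclusive here.


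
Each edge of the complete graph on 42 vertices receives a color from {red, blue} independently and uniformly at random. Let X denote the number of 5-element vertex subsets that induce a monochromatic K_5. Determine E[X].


Let X = Σ_S X_S over the C(42, 5) = 850668 subsets S of size 5, where X_S = 1 if the K_5 on S is monochromatic.
For a fixed S, the K_5 on S has C(5, 2) = 10 edges. P[all 10 edges red] = (1/2)^10, and likewise for blue, so P[monochromatic] = 2·(1/2)^10 = 2^{1 − 10} = 1/512.
Summing: E[X] = C(42, 5) · 2^{1 − 10} = 850668 · 1/512 = 212667/128.
Numerically: E[X] ≈ 1661.460938.

E[X] = C(42,5)·2^(1−C(5,2)) = 212667/128 ≈ 1661.460938.


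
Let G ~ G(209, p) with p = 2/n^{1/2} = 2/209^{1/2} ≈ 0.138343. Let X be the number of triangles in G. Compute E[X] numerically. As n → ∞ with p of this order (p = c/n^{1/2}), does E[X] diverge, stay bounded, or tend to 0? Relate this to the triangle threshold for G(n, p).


Number of potential triangles: C(209, 3) = 1499784.
Each occurs with probability p³ ≈ (0.138343)³ ≈ 2.64771087e-03.
By linearity: E[X] = C(209, 3)·p³ ≈ 1499784 · 2.64771087e-03 ≈ 3970.994394.
Since α = 1/2 < 1, p = c/n^{1/2} ≫ 1/n is above the triangle threshold p ~ 1/n. Asymptotically E[X] ~ (c³/6)·n^{3(1−α)} = (2³/6)·n^{1.5} → ∞; triangles are abundant w.h.p.

E[X] ≈ 3970.994394; in regime p = Θ(1/n^{1/2}) E[X] diverges (above the triangle threshold p ~ 1/n).


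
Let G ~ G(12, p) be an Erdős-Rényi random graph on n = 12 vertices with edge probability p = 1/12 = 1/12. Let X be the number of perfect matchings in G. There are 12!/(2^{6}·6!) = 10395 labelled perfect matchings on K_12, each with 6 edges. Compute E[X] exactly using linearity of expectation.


K_12 has 12!/(2^{6}·6!) = 10395 labelled perfect matchings.
For each such perfect matching H, let X_H = 1 if all 6 edges of H are present in G. Then P[X_H = 1] = p^{6} = (1/12)^{6} = 1/2985984.
Summing the indicators: E[X] = Σ_H E[X_H] = 10395 · p^{6} = 10395 · 1/2985984 = 385/110592.
Numerically: E[X] ≈ 0.0034813.

E[X] = 10395 · (1/12)^{6} = 385/110592 ≈ 0.0034813.


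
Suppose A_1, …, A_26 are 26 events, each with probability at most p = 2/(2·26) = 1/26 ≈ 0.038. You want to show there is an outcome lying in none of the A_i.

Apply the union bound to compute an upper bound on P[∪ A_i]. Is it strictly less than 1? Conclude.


Union bound: P[∪_{i=1}^{26} A_i] ≤ Σ_i P[A_i] ≤ 26·p = 26·(1/26) = 1.
Numerically: 1 ≈ 1.000.
Is 1 < 1? NO.
Since the bound 1 is ≥ 1, the union bound is uninformative here; it does NOT by itself certify existence.

26·p = 1 ≈ 1.000; existence NOT certified by the union bound.


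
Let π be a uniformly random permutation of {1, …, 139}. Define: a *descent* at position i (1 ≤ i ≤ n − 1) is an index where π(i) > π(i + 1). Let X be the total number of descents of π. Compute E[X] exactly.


Write X = Σ X_I over i = 1, …, 138, with X_I the indicator of one descent.
There are 138 indicators.
For each fixed i, the pair (π(i), π(i+1)) is a uniformly random ordered pair of distinct values from {1, …, 139}; by symmetry P[π(i) > π(i+1)] = 1/2.
By linearity: E[X] = 138 · (1/2) = (139 − 1) · (1/2) = 69 ≈ 69.000000.

E[X] = 69 = 69.000000.


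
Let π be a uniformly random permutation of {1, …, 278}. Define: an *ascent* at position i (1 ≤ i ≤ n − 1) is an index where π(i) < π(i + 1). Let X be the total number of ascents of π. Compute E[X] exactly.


Write X = Σ X_I over i = 1, …, 277, with X_I the indicator of one ascent.
There are 277 indicators.
For each fixed i, the pair (π(i), π(i+1)) is a uniformly random ordered pair of distinct values from {1, …, 278}; by symmetry P[π(i) < π(i+1)] = 1/2.
By linearity: E[X] = 277 · (1/2) = (278 − 1) · (1/2) = 277/2 ≈ 138.500.

E[X] = 277/2 = 138.500.


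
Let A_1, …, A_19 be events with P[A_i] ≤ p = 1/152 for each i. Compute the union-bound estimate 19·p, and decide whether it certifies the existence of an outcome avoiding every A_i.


Union bound: P[∪_{i=1}^{19} A_i] ≤ Σ_i P[A_i] ≤ 19·p = 19·(1/152) = 1/8.
Numerically: 1/8 ≈ 0.125000.
Is 1/8 < 1? YES.
Since P[∪ A_i] ≤ 1/8 < 1, the complement has P[∩ A_i^c] ≥ 1 − 1/8 = 7/8 > 0, so some outcome avoids every A_i.

19·p = 1/8 ≈ 0.125000; existence CERTIFIED by the union bound.


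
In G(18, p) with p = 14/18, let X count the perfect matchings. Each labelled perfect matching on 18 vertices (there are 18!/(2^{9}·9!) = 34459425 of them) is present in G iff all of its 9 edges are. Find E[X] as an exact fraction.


K_18 has 18!/(2^{9}·9!) = 34459425 labelled perfect matchings.
For each such perfect matching H, let X_H = 1 if all 9 edges of H are present in G. Then P[X_H = 1] = p^{9} = (7/9)^{9} = 40353607/387420489.
Summing the indicators: E[X] = Σ_H E[X_H] = 34459425 · p^{9} = 34459425 · 40353607/387420489 = 17167433257975/4782969.
Numerically: E[X] ≈ 3.5893e+06.

E[X] = 34459425 · (7/9)^{9} = 17167433257975/4782969 ≈ 3.5893e+06.


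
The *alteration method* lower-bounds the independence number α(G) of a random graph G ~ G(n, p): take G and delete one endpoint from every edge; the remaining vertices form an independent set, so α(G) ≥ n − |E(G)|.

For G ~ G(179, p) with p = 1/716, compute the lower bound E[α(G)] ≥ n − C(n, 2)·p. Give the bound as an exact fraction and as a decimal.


E[|E(G)|] = C(179, 2)·p = 15931 · (1/716) = 89/4.
E[α(G)] ≥ n − E[|E(G)|] = 179 − 89/4 = 627/4.
Numerically: ≈ 156.75000.
(This is only a lower bound; the true E[α(G)] may be larger.)

E[α(G)] ≥ 627/4 ≈ 156.75000.


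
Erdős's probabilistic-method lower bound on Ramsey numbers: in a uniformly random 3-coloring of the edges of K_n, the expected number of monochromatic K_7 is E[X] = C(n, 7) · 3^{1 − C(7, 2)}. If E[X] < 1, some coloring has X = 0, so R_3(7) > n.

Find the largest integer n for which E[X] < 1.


We need C(n, 7) · 3^{1 − 21} < 1, i.e. C(n, 7) < 3^{21 − 1} = 3486784401.
Check values of n near the boundary:
  n = 78: C(78, 7) = 2641902120; 2641902120 < 3486784401? YES
  n = 79: C(79, 7) = 2898753715; 2898753715 < 3486784401? YES
  n = 80: C(80, 7) = 3176716400; 3176716400 < 3486784401? YES
  n = 81: C(81, 7) = 3477216600; 3477216600 < 3486784401? YES
  n = 82: C(82, 7) = 3801756816; 3801756816 < 3486784401? NO
  n = 83: C(83, 7) = 4151918628; 4151918628 < 3486784401? NO
  n = 84: C(84, 7) = 4529365776; 4529365776 < 3486784401? NO
The largest n with C(n, 7) < 3486784401 is n = 81 (where E[X] = 42928600/43046721 ≈ 0.997256). Hence R_3(7) > 81, i.e. R_3(7) ≥ 82.

Largest n = 81; hence R_3(7) > 81.


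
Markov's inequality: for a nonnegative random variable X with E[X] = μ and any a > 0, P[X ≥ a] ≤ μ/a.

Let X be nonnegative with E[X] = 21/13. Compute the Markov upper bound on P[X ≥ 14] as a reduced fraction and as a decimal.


μ = E[X] = 21/13, a = 14.
Markov: P[X ≥ 14] ≤ μ/a = (21/13)/14 = 3/26.
Numerically: ≈ 0.115385.
(Since a = 14 > μ = 1.615385, the bound 3/26 is < 1 and informative.)

P[X ≥ 14] ≤ 3/26 ≈ 0.115385.


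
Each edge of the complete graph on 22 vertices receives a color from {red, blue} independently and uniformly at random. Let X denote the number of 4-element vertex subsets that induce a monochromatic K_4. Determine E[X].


Let X = Σ_S X_S over the C(22, 4) = 7315 subsets S of size 4, where X_S = 1 if the K_4 on S is monochromatic.
For a fixed S, the K_4 on S has C(4, 2) = 6 edges. P[all 6 edges red] = (1/2)^6, and likewise for blue, so P[monochromatic] = 2·(1/2)^6 = 2^{1 − 6} = 1/32.
Summing: E[X] = C(22, 4) · 2^{1 − 6} = 7315 · 1/32 = 7315/32.
Numerically: E[X] ≈ 228.5938.

E[X] = C(22,4)·2^(1−C(4,2)) = 7315/32 ≈ 228.5938.


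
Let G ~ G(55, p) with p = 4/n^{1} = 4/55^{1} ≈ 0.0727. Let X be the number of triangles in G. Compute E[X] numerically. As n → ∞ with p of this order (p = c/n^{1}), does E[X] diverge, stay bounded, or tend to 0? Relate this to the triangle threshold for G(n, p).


Number of potential triangles: C(55, 3) = 26235.
Each occurs with probability p³ ≈ (0.0727)³ ≈ 3.84673e-04.
By linearity: E[X] = C(55, 3)·p³ ≈ 26235 · 3.84673e-04 ≈ 10.092.
Here α = 1, so p = 4/n is exactly at the triangle threshold p ~ 1/n. Asymptotically E[X] → c³/6 = 4³/6 = 32/3 ≈ 10.667, a bounded constant. In this regime the triangle count is asymptotically Poisson(c³/6).

E[X] ≈ 10.092; in regime p = Θ(1/n^{1}) E[X] stays bounded (at the triangle threshold p ~ 1/n).


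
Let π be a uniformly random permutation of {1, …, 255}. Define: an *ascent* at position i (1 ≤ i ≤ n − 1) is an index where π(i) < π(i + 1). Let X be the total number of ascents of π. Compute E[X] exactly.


Write X = Σ X_I over i = 1, …, 254, with X_I the indicator of one ascent.
There are 254 indicators.
For each fixed i, the pair (π(i), π(i+1)) is a uniformly random ordered pair of distinct values from {1, …, 255}; by symmetry P[π(i) < π(i+1)] = 1/2.
By linearity: E[X] = 254 · (1/2) = (255 − 1) · (1/2) = 127 ≈ 127.0000.

E[X] = 127 = 127.0000.


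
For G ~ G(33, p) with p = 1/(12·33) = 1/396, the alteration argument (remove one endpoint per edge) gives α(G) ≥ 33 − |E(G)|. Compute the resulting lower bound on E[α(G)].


E[|E(G)|] = C(33, 2)·p = 528 · (1/396) = 4/3.
E[α(G)] ≥ n − E[|E(G)|] = 33 − 4/3 = 95/3.
Numerically: ≈ 31.667.
(This is only a lower bound; the true E[α(G)] may be larger.)

E[α(G)] ≥ 95/3 ≈ 31.667.


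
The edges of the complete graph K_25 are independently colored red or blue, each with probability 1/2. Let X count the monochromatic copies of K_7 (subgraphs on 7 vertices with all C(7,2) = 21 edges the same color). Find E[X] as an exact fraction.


Let X = Σ_S X_S over the C(25, 7) = 480700 subsets S of size 7, where X_S = 1 if the K_7 on S is monochromatic.
For a fixed S, the K_7 on S has C(7, 2) = 21 edges. P[all 21 edges red] = (1/2)^21, and likewise for blue, so P[monochromatic] = 2·(1/2)^21 = 2^{1 − 21} = 1/1048576.
By linearity: E[X] = C(25, 7) · 2^{1 − 21} = 480700 · 1/1048576 = 120175/262144.
Numerically: E[X] ≈ 0.4584.

E[X] = C(25,7)·2^(1−C(7,2)) = 120175/262144 ≈ 0.4584.


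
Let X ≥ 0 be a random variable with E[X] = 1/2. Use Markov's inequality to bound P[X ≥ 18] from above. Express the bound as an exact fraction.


μ = E[X] = 1/2, a = 18.
Markov: P[X ≥ 18] ≤ μ/a = (1/2)/18 = 1/36.
Numerically: ≈ 0.027778.
(Since a = 18 > μ = 0.500000, the bound 1/36 is < 1 and informative.)

P[X ≥ 18] ≤ 1/36 ≈ 0.027778.


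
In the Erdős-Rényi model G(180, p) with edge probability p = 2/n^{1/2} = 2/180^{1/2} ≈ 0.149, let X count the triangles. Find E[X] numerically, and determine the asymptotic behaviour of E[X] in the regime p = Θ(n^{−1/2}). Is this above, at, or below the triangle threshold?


Number of potential triangles: C(180, 3) = 955860.
Each occurs with probability p³ ≈ (0.149)³ ≈ 3.31269e-03.
By linearity: E[X] = C(180, 3)·p³ ≈ 955860 · 3.31269e-03 ≈ 3166.471.
Since α = 1/2 < 1, p = c/n^{1/2} ≫ 1/n is above the triangle threshold p ~ 1/n. Asymptotically E[X] ~ (c³/6)·n^{3(1−α)} = (2³/6)·n^{1.5} → ∞; triangles are abundant w.h.p.

E[X] ≈ 3166.471; in regime p = Θ(1/n^{1/2}) E[X] diverges (above the triangle threshold p ~ 1/n).


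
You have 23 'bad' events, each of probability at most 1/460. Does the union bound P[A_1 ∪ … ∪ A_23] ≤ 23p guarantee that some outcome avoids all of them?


Union bound: P[∪_{i=1}^{23} A_i] ≤ Σ_i P[A_i] ≤ 23·p = 23·(1/460) = 1/20.
Numerically: 1/20 ≈ 0.050.
Is 1/20 < 1? YES.
Since P[∪ A_i] ≤ 1/20 < 1, the complement has P[∩ A_i^c] ≥ 1 − 1/20 = 19/20 > 0, so some outcome avoids every A_i.

23·p = 1/20 ≈ 0.050; existence CERTIFIED by the union bound.


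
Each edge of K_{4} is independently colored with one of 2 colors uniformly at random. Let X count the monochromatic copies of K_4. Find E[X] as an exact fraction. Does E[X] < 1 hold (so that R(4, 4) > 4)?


E[X] = C(4, 4) · 2^{1 − 6} = 1 · 2^{−5} = 1/32.
As a reduced fraction: E[X] = 1/32 ≈ 0.031250.
Is E[X] < 1? YES.
Since E[X] < 1, there exists a 2-coloring of K_{4} with no monochromatic K_4; hence R(4, 4) > 4.

E[X] = 1/32 ≈ 0.031250; E[X] < 1, so R(4, 4) > 4.


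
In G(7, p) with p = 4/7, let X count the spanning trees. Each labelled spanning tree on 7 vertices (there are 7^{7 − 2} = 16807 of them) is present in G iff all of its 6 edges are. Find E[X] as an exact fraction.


K_7 has 7^{7 − 2} = 16807 labelled spanning trees.
For each such spanning tree H, let X_H = 1 if all 6 edges of H are present in G. Then P[X_H = 1] = p^{6} = (4/7)^{6} = 4096/117649.
By linearity: E[X] = Σ_H E[X_H] = 16807 · p^{6} = 16807 · 4096/117649 = 4096/7.
Numerically: E[X] ≈ 585.

E[X] = 16807 · (4/7)^{6} = 4096/7 ≈ 585.


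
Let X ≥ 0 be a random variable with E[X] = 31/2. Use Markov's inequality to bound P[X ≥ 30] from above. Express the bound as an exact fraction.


μ = E[X] = 31/2, a = 30.
Markov: P[X ≥ 30] ≤ μ/a = (31/2)/30 = 31/60.
Numerically: ≈ 0.516667.
(Since a = 30 > μ = 15.500000, the bound 31/60 is < 1 and informative.)

P[X ≥ 30] ≤ 31/60 ≈ 0.516667.


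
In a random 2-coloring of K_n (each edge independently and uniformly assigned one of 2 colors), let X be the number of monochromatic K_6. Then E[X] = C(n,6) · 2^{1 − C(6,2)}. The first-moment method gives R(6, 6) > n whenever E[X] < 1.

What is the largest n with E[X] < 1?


We need C(n, 6) · 2^{1 − 15} < 1, i.e. C(n, 6) < 2^{15 − 1} = 16384.
Check values of n near the boundary:
  n = 14: C(14, 6) = 3003; 3003 < 16384? YES
  n = 15: C(15, 6) = 5005; 5005 < 16384? YES
  n = 16: C(16, 6) = 8008; 8008 < 16384? YES
  n = 17: C(17, 6) = 12376; 12376 < 16384? YES
  n = 18: C(18, 6) = 18564; 18564 < 16384? NO
The largest n with C(n, 6) < 16384 is n = 17 (where E[X] = 1547/2048 ≈ 0.755371). Hence R(6, 6) > 17, i.e. R(6, 6) ≥ 18.

Largest n = 17; hence R(6, 6) > 17.


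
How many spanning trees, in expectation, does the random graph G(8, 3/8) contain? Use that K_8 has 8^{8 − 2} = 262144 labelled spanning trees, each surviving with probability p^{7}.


K_8 has 8^{8 − 2} = 262144 labelled spanning trees.
For each such spanning tree H, let X_H = 1 if all 7 edges of H are present in G. Then P[X_H = 1] = p^{7} = (3/8)^{7} = 2187/2097152.
Summing the indicators: E[X] = Σ_H E[X_H] = 262144 · p^{7} = 262144 · 2187/2097152 = 2187/8.
Numerically: E[X] ≈ 273.375.

E[X] = 262144 · (3/8)^{7} = 2187/8 ≈ 273.375.


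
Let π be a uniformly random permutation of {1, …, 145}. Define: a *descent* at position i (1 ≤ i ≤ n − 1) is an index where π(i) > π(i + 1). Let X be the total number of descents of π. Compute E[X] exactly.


Write X = Σ X_I over i = 1, …, 144, with X_I the indicator of one descent.
There are 144 indicators.
For each fixed i, the pair (π(i), π(i+1)) is a uniformly random ordered pair of distinct values from {1, …, 145}; by symmetry P[π(i) > π(i+1)] = 1/2.
By linearity: E[X] = 144 · (1/2) = (145 − 1) · (1/2) = 72 ≈ 72.000000.

E[X] = 72 = 72.000000.


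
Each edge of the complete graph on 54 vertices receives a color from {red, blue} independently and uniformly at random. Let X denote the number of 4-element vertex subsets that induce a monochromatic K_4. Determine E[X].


Let X = Σ_S X_S over the C(54, 4) = 316251 subsets S of size 4, where X_S = 1 if the K_4 on S is monochromatic.
For a fixed S, the K_4 on S has C(4, 2) = 6 edges. P[all 6 edges red] = (1/2)^6, and likewise for blue, so P[monochromatic] = 2·(1/2)^6 = 2^{1 − 6} = 1/32.
By linearity of expectation: E[X] = C(54, 4) · 2^{1 − 6} = 316251 · 1/32 = 316251/32.
Numerically: E[X] ≈ 9882.844.

E[X] = C(54,4)·2^(1−C(4,2)) = 316251/32 ≈ 9882.844.


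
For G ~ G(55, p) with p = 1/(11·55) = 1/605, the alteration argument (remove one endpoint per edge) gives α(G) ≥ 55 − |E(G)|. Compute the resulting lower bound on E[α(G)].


E[|E(G)|] = C(55, 2)·p = 1485 · (1/605) = 27/11.
E[α(G)] ≥ n − E[|E(G)|] = 55 − 27/11 = 578/11.
Numerically: ≈ 52.545.
(This is only a lower bound; the true E[α(G)] may be larger.)

E[α(G)] ≥ 578/11 ≈ 52.545.


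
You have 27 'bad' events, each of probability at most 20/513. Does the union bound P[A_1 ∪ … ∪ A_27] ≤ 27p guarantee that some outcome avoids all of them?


Union bound: P[∪_{i=1}^{27} A_i] ≤ Σ_i P[A_i] ≤ 27·p = 27·(20/513) = 20/19.
Numerically: 20/19 ≈ 1.0526316.
Is 20/19 < 1? NO.
Since the bound 20/19 is ≥ 1, the union bound is uninformative here; it does NOT by itself certify existence.

27·p = 20/19 ≈ 1.0526316; existence NOT certified by the union bound.


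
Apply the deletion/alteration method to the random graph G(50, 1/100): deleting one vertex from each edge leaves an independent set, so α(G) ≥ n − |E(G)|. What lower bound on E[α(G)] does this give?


E[|E(G)|] = C(50, 2)·p = 1225 · (1/100) = 49/4.
E[α(G)] ≥ n − E[|E(G)|] = 50 − 49/4 = 151/4.
Numerically: ≈ 37.750.
(This is only a lower bound; the true E[α(G)] may be larger.)

E[α(G)] ≥ 151/4 ≈ 37.750.


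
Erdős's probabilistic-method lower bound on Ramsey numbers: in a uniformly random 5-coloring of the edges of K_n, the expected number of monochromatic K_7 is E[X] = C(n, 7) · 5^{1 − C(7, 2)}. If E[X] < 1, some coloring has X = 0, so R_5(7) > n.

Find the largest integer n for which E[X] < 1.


We need C(n, 7) · 5^{1 − 21} < 1, i.e. C(n, 7) < 5^{21 − 1} = 95367431640625.
Check values of n near the boundary:
  n = 335: C(335, 7) = 88202498238195; 88202498238195 < 95367431640625? YES
  n = 336: C(336, 7) = 90079147136880; 90079147136880 < 95367431640625? YES
  n = 337: C(337, 7) = 91989916924632; 91989916924632 < 95367431640625? YES
  n = 338: C(338, 7) = 93935323022736; 93935323022736 < 95367431640625? YES
  n = 339: C(339, 7) = 95915887062372; 95915887062372 < 95367431640625? NO
The largest n with C(n, 7) < 95367431640625 is n = 338 (where E[X] = 93935323022736/95367431640625 ≈ 0.9849833). Hence R_5(7) > 338, i.e. R_5(7) ≥ 339.

Largest n = 338; hence R_5(7) > 338.


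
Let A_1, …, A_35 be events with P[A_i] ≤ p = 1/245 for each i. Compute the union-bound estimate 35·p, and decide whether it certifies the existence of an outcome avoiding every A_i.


Union bound: P[∪_{i=1}^{35} A_i] ≤ Σ_i P[A_i] ≤ 35·p = 35·(1/245) = 1/7.
Numerically: 1/7 ≈ 0.143.
Is 1/7 < 1? YES.
Since P[∪ A_i] ≤ 1/7 < 1, the complement has P[∩ A_i^c] ≥ 1 − 1/7 = 6/7 > 0, so some outcome avoids every A_i.

35·p = 1/7 ≈ 0.143; existence CERTIFIED by the union bound.


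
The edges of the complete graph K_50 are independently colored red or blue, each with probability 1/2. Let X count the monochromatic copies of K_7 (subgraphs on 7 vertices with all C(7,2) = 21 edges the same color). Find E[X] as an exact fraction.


Let X = Σ_S X_S over the C(50, 7) = 99884400 subsets S of size 7, where X_S = 1 if the K_7 on S is monochromatic.
For a fixed S, the K_7 on S has C(7, 2) = 21 edges. P[all 21 edges red] = (1/2)^21, and likewise for blue, so P[monochromatic] = 2·(1/2)^21 = 2^{1 − 21} = 1/1048576.
By linearity: E[X] = C(50, 7) · 2^{1 − 21} = 99884400 · 1/1048576 = 6242775/65536.
Numerically: E[X] ≈ 95.257.

E[X] = C(50,7)·2^(1−C(7,2)) = 6242775/65536 ≈ 95.257.


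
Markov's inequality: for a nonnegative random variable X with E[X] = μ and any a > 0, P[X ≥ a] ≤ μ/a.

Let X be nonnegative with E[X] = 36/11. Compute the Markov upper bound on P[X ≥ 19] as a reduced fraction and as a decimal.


μ = E[X] = 36/11, a = 19.
Markov: P[X ≥ 19] ≤ μ/a = (36/11)/19 = 36/209.
Numerically: ≈ 0.1722.
(Since a = 19 > μ = 3.2727, the bound 36/209 is < 1 and informative.)

P[X ≥ 19] ≤ 36/209 ≈ 0.1722.


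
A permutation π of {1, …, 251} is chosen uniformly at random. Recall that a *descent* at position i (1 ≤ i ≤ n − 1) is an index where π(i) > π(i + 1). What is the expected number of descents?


Write X = Σ X_I over i = 1, …, 250, with X_I the indicator of one descent.
There are 250 indicators.
For each fixed i, the pair (π(i), π(i+1)) is a uniformly random ordered pair of distinct values from {1, …, 251}; by symmetry P[π(i) > π(i+1)] = 1/2.
By linearity: E[X] = 250 · (1/2) = (251 − 1) · (1/2) = 125 ≈ 125.00000.

E[X] = 125 = 125.00000.


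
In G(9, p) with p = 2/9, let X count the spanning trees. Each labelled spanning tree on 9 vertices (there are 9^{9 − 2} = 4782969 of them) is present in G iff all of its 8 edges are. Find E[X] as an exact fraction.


K_9 has 9^{9 − 2} = 4782969 labelled spanning trees.
For each such spanning tree H, let X_H = 1 if all 8 edges of H are present in G. Then P[X_H = 1] = p^{8} = (2/9)^{8} = 256/43046721.
By linearity of expectation: E[X] = Σ_H E[X_H] = 4782969 · p^{8} = 4782969 · 256/43046721 = 256/9.
Numerically: E[X] ≈ 28.44.

E[X] = 4782969 · (2/9)^{8} = 256/9 ≈ 28.44.


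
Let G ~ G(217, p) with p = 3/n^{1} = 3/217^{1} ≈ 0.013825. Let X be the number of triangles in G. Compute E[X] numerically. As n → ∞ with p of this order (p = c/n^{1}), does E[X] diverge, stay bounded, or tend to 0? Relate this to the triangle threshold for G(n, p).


Number of potential triangles: C(217, 3) = 1679580.
Each occurs with probability p³ ≈ (0.013825)³ ≈ 2.6423148e-06.
By linearity: E[X] = C(217, 3)·p³ ≈ 1679580 · 2.6423148e-06 ≈ 4.43798.
Here α = 1, so p = 3/n is exactly at the triangle threshold p ~ 1/n. Asymptotically E[X] → c³/6 = 3³/6 = 9/2 ≈ 4.50000, a bounded constant. In this regime the triangle count is asymptotically Poisson(c³/6).

E[X] ≈ 4.43798; in regime p = Θ(1/n^{1}) E[X] stays bounded (at the triangle threshold p ~ 1/n).
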